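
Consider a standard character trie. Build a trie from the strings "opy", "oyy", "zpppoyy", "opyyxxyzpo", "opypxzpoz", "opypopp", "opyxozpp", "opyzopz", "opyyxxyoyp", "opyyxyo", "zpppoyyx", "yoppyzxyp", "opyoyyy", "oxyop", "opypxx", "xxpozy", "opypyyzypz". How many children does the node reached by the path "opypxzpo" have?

1

Walk "opypxzpo" from the root, arriving at one node.
Characters that immediately follow "opypxzpo" among the stored strings: {z}.
That node has 1 child edge.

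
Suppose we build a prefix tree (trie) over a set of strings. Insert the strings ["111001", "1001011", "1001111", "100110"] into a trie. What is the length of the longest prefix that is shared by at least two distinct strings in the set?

5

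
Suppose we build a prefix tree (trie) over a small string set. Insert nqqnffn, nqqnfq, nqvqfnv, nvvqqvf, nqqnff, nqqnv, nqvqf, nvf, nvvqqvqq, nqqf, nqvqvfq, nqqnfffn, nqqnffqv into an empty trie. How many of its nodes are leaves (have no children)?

A leaf is a node with no children — equivalently, the end of a word that is not a proper prefix of any other stored word.
Those words: "nqqf", "nqqnfffn", "nqqnffn", "nqqnffqv", "nqqnfq", "nqqnv", "nqvqfnv", "nqvqvfq", "nvf", "nvvqqvf", "nvvqqvqq"
Leaf count: 11

11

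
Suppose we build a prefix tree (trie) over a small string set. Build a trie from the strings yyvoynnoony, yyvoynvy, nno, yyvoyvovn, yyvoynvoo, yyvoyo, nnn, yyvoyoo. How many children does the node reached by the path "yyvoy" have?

Walk "yyvoy" from the root, arriving at one node.
Distinct next characters after "yyvoy": n, o, v.
That node has 3 child edges.

3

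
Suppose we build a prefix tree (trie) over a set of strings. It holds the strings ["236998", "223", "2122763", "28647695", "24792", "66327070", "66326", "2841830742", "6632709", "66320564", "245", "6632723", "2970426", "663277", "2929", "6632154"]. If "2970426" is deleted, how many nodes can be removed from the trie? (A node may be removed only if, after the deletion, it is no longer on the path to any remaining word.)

5

A node on "2970426"'s path can go only if nothing else ends at it or branches off below it.
The suffix "70426" (5 nodes) is used only by "2970426"; the node for "29" still has the child "2", so pruning stops there.
Nodes removed: 5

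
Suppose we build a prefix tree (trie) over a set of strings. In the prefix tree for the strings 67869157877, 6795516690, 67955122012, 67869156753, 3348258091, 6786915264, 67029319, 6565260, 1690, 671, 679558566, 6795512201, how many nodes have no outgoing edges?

A leaf is a node with no children — equivalently, the end of a word that is not a proper prefix of any other stored word.
Those words: "1690", "3348258091", "6565260", "67029319", "671", "6786915264", "67869156753", "67869157877", "67955122012", "6795516690", "679558566"
Leaf count: 11

11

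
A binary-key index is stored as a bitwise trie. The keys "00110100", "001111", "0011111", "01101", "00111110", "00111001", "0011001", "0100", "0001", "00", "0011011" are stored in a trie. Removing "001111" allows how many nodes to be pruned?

Walk "001111" from the leaf back toward the root, removing each node that no remaining word uses.
Every node on "001111" is still needed (e.g. by "0011111"), so nothing is freed.
Nodes removed: 0

0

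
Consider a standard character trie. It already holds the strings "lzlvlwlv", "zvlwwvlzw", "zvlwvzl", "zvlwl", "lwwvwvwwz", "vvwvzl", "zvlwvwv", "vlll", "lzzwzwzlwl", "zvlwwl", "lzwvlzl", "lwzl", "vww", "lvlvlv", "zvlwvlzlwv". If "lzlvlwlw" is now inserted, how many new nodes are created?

1

The longest prefix of "lzlvlwlw" already in the trie is "lzlvlwl" (length 7).
So 8 − 7 = 1 new nodes.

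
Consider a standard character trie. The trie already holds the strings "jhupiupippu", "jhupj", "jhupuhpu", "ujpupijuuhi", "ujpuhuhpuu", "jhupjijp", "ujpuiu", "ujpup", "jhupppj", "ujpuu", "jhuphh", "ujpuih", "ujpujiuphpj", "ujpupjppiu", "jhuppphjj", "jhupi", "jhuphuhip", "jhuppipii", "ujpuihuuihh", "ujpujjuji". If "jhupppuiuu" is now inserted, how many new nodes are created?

4

"jhuppp" is already a path in the trie; the remaining "uiuu" must be added.
New nodes needed: |"jhupppuiuu"| − 6 = 10 − 6 = 4.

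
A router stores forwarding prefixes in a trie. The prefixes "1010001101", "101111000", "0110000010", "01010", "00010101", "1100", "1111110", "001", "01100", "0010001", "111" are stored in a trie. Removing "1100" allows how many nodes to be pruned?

Walk "1100" from the leaf back toward the root, removing each node that no remaining word uses.
The suffix "00" (2 nodes) is used only by "1100"; the node for "11" still has the child "1", so pruning stops there.
Nodes removed: 2

2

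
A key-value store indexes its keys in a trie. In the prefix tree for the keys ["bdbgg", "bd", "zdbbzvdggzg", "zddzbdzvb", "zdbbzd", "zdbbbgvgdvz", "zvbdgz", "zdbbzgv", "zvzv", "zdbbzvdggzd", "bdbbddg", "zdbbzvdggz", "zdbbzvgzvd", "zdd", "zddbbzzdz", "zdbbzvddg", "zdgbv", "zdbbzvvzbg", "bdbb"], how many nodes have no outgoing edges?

15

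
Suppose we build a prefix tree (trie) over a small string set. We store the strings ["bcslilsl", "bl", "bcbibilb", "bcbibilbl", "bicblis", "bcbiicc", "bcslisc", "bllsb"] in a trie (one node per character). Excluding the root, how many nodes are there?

30

Trace insertions, counting only characters that open a new branch:
  "bcslilsl" → 8 new (b, c, s, l, i, l, s, l)
  "bl" → prefix "b" already present; 1 new (l)
  "bcbibilb" → prefix "bc" already present; 6 new (b, i, b, i, l, b)
  "bcbibilbl" → prefix "bcbibilb" already present; 1 new (l)
  "bicblis" → prefix "b" already present; 6 new (i, c, b, l, i, s)
  "bcbiicc" → prefix "bcbi" already present; 3 new (i, c, c)
  "bcslisc" → prefix "bcsli" already present; 2 new (s, c)
  "bllsb" → prefix "bl" already present; 3 new (l, s, b)
Total nodes = 8 + 1 + 6 + 1 + 6 + 3 + 2 + 3 = 30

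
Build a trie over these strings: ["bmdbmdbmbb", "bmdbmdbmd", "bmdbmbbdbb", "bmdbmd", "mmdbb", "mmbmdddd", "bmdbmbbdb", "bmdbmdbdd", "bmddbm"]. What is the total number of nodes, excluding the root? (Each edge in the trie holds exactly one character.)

Trace insertions, counting only characters that open a new branch:
  "bmdbmdbmbb" → 10 new (b, m, d, b, m, d, b, m, b, b)
  "bmdbmdbmd" → prefix "bmdbmdbm" already present; 1 new (d)
  "bmdbmbbdbb" → prefix "bmdbm" already present; 5 new (b, b, d, b, b)
  "bmdbmd" → prefix "bmdbmd" already present; 0 new (none)
  "mmdbb" → 5 new (m, m, d, b, b)
  "mmbmdddd" → prefix "mm" already present; 6 new (b, m, d, d, d, d)
  "bmdbmbbdb" → prefix "bmdbmbbdb" already present; 0 new (none)
  "bmdbmdbdd" → prefix "bmdbmdb" already present; 2 new (d, d)
  "bmddbm" → prefix "bmd" already present; 3 new (d, b, m)
Total nodes = 10 + 1 + 5 + 0 + 5 + 6 + 0 + 2 + 3 = 32

32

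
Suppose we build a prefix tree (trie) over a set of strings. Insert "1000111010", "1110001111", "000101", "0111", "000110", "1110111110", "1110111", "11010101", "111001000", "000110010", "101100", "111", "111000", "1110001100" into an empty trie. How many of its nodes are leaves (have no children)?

10

Leaves are exactly the stored words that no other stored word extends.
Those words: "000101", "000110010", "0111", "1000111010", "101100", "11010101", "1110001100", "1110001111", "111001000", "1110111110"
Leaf count: 10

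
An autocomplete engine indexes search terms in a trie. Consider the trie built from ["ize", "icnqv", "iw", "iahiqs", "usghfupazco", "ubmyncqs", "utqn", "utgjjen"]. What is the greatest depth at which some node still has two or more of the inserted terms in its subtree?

Equivalently: take the maximum, over all pairs, of their longest common prefix length.
e.g. "utgjjen" and "utqn" share the prefix "ut" of length 2; no pair shares a longer one.
Longest shared-prefix length: 2

2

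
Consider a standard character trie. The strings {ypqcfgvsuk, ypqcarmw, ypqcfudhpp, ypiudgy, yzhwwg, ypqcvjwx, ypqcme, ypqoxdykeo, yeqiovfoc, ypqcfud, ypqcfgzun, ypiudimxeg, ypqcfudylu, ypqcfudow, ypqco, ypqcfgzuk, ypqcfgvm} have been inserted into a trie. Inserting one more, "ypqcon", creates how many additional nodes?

1

Walking "ypqcon" from the root, the first 5 characters ("ypqco") follow existing edges; "n" is the first miss.
New nodes needed: |"ypqcon"| − 5 = 6 − 5 = 1.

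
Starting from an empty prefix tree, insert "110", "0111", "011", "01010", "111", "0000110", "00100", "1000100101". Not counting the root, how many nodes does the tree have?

29

Insert word by word; a character creates a node only if that edge doesn't already exist:
  "110" → 3 new (1, 1, 0)
  "0111" → 4 new (0, 1, 1, 1)
  "011" → prefix "011" already present; 0 new (none)
  "01010" → prefix "01" already present; 3 new (0, 1, 0)
  "111" → prefix "11" already present; 1 new (1)
  "0000110" → prefix "0" already present; 6 new (0, 0, 0, 1, 1, 0)
  "00100" → prefix "00" already present; 3 new (1, 0, 0)
  "1000100101" → prefix "1" already present; 9 new (0, 0, 0, 1, 0, 0, 1, 0, 1)
Total nodes = 3 + 4 + 0 + 3 + 1 + 6 + 3 + 9 = 29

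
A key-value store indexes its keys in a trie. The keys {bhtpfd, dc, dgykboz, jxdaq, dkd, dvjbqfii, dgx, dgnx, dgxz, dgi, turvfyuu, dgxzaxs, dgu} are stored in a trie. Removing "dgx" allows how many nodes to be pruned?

Walk "dgx" from the leaf back toward the root, removing each node that no remaining word uses.
Every node on "dgx" is still needed (e.g. by "dgxz"), so nothing is freed.
Nodes removed: 0

0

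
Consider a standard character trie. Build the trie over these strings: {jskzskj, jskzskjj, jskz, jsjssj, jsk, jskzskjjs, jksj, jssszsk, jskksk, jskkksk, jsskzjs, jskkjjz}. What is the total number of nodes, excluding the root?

34

Trie structure (* marks end of a word):
(root)
└─ j
   ├─ k
   │  └─ s
   │     └─ j *
   └─ s
      ├─ j
      │  └─ s
      │     └─ s
      │        └─ j *
      ├─ k *
      │  ├─ k
      │  │  ├─ j
      │  │  │  └─ j
      │  │  │     └─ z *
      │  │  ├─ k
      │  │  │  └─ s
      │  │  │     └─ k *
      │  │  └─ s
      │  │     └─ k *
      │  └─ z *
      │     └─ s
      │        └─ k
      │           └─ j *
      │              └─ j *
      │                 └─ s *
      └─ s
         ├─ k
         │  └─ z
         │     └─ j
         │        └─ s *
         └─ s
            └─ z
               └─ s
                  └─ k *
Counting every labelled node above: 34.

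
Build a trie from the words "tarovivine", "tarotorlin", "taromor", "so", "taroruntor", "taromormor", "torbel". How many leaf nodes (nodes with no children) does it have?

6

A leaf is a node with no children — equivalently, the end of a word that is not a proper prefix of any other stored word.
Those words: "so", "taromormor", "taroruntor", "tarotorlin", "tarovivine", "torbel"
Leaf count: 6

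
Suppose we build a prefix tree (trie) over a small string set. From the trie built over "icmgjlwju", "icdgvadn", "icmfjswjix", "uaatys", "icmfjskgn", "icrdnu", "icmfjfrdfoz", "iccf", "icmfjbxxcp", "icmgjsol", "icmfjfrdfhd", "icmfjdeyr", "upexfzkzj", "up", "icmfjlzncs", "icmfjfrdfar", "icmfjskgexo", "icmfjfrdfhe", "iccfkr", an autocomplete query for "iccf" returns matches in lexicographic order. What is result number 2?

Words with prefix "iccf", in lexicographic order: "iccf", "iccfkr"
Position 2: iccfkr

iccfkr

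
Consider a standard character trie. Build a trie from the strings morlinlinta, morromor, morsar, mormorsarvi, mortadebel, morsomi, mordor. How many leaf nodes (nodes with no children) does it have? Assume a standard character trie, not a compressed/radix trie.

Leaves are exactly the stored words that no other stored word extends.
Those words: "mordor", "morlinlinta", "mormorsarvi", "morromor", "morsar", "morsomi", "mortadebel"
Leaf count: 7

7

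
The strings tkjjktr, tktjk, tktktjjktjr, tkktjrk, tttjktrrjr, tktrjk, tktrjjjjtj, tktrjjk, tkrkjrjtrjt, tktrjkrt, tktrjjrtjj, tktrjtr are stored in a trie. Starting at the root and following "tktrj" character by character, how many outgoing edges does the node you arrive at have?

Walk "tktrj" from the root, arriving at one node.
Characters that immediately follow "tktrj" among the stored strings: {j, k, t}.
That node has 3 child edges.

3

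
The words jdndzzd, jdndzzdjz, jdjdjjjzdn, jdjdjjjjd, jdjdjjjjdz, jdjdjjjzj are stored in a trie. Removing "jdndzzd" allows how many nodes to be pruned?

0

A node on "jdndzzd"'s path can go only if nothing else ends at it or branches off below it.
Every node on "jdndzzd" is still needed (e.g. by "jdndzzdjz"), so nothing is freed.
Nodes removed: 0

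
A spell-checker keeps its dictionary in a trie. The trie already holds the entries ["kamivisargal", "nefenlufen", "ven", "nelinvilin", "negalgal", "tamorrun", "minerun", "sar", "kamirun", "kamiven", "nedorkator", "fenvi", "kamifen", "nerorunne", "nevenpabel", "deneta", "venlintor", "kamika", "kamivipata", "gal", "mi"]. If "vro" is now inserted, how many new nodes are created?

2

The longest prefix of "vro" already in the trie is "v" (length 1).
New nodes needed: |"vro"| − 1 = 3 − 1 = 2.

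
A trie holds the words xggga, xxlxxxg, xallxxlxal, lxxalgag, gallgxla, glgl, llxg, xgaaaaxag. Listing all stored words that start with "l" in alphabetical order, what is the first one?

llxg

Words with prefix "l", in lexicographic order: "llxg", "lxxalgag"
Position 1: llxg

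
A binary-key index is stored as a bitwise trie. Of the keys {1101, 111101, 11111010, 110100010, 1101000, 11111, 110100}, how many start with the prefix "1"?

7

Walk to "1"; the words in its subtree are exactly those with that prefix.
Words under "1": 1101, 110100, 1101000, 110100010, 111101, 11111, 11111010
Count: 7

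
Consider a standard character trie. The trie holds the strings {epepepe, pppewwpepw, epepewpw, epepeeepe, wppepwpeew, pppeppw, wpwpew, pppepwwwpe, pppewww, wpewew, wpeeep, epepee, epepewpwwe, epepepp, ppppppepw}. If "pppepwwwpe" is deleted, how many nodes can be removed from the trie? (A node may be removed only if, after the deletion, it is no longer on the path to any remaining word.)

5

Walk "pppepwwwpe" from the leaf back toward the root, removing each node that no remaining word uses.
The suffix "wwwpe" (5 nodes) is used only by "pppepwwwpe"; the node for "pppep" still has the child "p", so pruning stops there.
Nodes removed: 5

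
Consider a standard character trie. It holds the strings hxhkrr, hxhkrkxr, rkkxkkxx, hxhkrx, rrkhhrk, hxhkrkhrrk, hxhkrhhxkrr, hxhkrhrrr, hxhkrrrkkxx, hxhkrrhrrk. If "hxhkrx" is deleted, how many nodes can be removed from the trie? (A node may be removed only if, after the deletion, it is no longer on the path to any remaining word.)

After clearing the end-marker at "hxhkrx", prune upward until reaching a node still needed by another word.
The suffix "x" (1 node) is used only by "hxhkrx"; the node for "hxhkr" still has the child "r", so pruning stops there.
Nodes removed: 1

1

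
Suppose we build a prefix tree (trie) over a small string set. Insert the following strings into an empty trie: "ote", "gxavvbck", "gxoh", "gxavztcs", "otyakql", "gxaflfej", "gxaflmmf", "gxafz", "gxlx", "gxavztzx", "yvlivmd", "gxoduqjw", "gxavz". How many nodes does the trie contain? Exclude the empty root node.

47

Count nodes per top-level branch (shared prefixes stored once):
  'g'-branch (gxaflfej, gxaflmmf, gxafz, gxavvbck, gxavz, gxavztcs, gxavztzx, gxlx, gxoduqjw, gxoh): 32 nodes
  'o'-branch (ote, otyakql): 8 nodes
  'y'-branch (yvlivmd): 7 nodes
Sum: 47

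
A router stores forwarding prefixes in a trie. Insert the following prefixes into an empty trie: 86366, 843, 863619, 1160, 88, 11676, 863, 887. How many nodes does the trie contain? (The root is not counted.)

Count nodes per top-level branch (shared prefixes stored once):
  '1'-branch (1160, 11676): 6 nodes
  '8'-branch (843, 863, 863619, 86366, 88, 887): 11 nodes
Sum: 17

17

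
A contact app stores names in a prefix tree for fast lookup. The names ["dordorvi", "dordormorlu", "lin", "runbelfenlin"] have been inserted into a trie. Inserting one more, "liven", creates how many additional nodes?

Walking "liven" from the root, the first 2 characters ("li") follow existing edges; "v" is the first miss.
Each of the 3 remaining characters creates one node.

3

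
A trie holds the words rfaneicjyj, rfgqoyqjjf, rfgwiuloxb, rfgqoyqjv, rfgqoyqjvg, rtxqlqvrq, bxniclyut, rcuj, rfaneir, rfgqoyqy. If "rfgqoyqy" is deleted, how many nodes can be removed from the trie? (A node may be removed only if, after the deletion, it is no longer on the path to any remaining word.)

A node on "rfgqoyqy"'s path can go only if nothing else ends at it or branches off below it.
The suffix "y" (1 node) is used only by "rfgqoyqy"; the node for "rfgqoyq" still has the child "j", so pruning stops there.
Nodes removed: 1

1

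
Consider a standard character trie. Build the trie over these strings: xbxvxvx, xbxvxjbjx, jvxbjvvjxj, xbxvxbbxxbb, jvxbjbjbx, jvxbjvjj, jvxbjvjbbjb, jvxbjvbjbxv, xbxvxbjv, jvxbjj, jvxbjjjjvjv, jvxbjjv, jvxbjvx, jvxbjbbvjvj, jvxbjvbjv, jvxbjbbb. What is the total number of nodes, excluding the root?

59

Trace insertions, counting only characters that open a new branch:
  "xbxvxvx" → 7 new (x, b, x, v, x, v, x)
  "xbxvxjbjx" → prefix "xbxvx" already present; 4 new (j, b, j, x)
  "jvxbjvvjxj" → 10 new (j, v, x, b, j, v, v, j, x, j)
  "xbxvxbbxxbb" → prefix "xbxvx" already present; 6 new (b, b, x, x, b, b)
  "jvxbjbjbx" → prefix "jvxbj" already present; 4 new (b, j, b, x)
  "jvxbjvjj" → prefix "jvxbjv" already present; 2 new (j, j)
  "jvxbjvjbbjb" → prefix "jvxbjvj" already present; 4 new (b, b, j, b)
  "jvxbjvbjbxv" → prefix "jvxbjv" already present; 5 new (b, j, b, x, v)
  "xbxvxbjv" → prefix "xbxvxb" already present; 2 new (j, v)
  "jvxbjj" → prefix "jvxbj" already present; 1 new (j)
  "jvxbjjjjvjv" → prefix "jvxbjj" already present; 5 new (j, j, v, j, v)
  "jvxbjjv" → prefix "jvxbjj" already present; 1 new (v)
  "jvxbjvx" → prefix "jvxbjv" already present; 1 new (x)
  "jvxbjbbvjvj" → prefix "jvxbjb" already present; 5 new (b, v, j, v, j)
  "jvxbjvbjv" → prefix "jvxbjvbj" already present; 1 new (v)
  "jvxbjbbb" → prefix "jvxbjbb" already present; 1 new (b)
Total nodes = 7 + 4 + 10 + 6 + 4 + 2 + 4 + 5 + 2 + 1 + 5 + 1 + 1 + 5 + 1 + 1 = 59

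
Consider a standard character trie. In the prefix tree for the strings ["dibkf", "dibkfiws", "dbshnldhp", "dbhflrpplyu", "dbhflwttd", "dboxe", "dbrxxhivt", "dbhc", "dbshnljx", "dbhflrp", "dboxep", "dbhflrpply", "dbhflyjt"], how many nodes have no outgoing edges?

9

A leaf is a node with no children — equivalently, the end of a word that is not a proper prefix of any other stored word.
Those words: "dbhc", "dbhflrpplyu", "dbhflwttd", "dbhflyjt", "dboxep", "dbrxxhivt", "dbshnldhp", "dbshnljx", "dibkfiws"
Leaf count: 9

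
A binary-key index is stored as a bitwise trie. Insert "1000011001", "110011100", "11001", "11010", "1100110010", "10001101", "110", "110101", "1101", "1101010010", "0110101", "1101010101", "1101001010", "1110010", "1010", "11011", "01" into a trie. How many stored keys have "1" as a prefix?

15

Walk to "1"; the words in its subtree are exactly those with that prefix.
Matches: "1000011001", "10001101", "1010", "110", "11001", "1100110010", "110011100", "1101", "11010", "1101001010", "110101", "1101010010", "1101010101", "11011", "1110010"
Count: 15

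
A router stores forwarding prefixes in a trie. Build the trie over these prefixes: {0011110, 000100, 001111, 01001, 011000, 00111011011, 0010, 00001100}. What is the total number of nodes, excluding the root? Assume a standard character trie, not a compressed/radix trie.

31

Count nodes per top-level branch (shared prefixes stored once):
  '0'-branch (00001100, 000100, 0010, 00111011011, 001111, 0011110, 01001, 011000): 31 nodes
Sum: 31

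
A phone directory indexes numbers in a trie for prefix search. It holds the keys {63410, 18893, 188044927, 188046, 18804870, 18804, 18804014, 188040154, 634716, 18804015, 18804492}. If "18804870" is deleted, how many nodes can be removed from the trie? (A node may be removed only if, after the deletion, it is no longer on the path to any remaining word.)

3

Walk "18804870" from the leaf back toward the root, removing each node that no remaining word uses.
The suffix "870" (3 nodes) is used only by "18804870"; the node for "18804" still has the child "4", so pruning stops there.
Nodes removed: 3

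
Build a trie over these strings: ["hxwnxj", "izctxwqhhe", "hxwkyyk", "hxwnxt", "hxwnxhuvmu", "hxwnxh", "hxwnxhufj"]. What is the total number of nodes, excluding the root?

Count nodes per top-level branch (shared prefixes stored once):
  'h'-branch (hxwkyyk, hxwnxh, hxwnxhufj, hxwnxhuvmu, hxwnxj, hxwnxt): 18 nodes
  'i'-branch (izctxwqhhe): 10 nodes
Sum: 28

28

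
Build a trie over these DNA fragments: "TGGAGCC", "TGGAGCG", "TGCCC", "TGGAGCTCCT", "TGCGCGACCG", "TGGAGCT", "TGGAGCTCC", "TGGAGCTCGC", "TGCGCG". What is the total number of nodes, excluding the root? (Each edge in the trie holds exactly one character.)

24

Trace insertions, counting only characters that open a new branch:
  "TGGAGCC" → 7 new (T, G, G, A, G, C, C)
  "TGGAGCG" → prefix "TGGAGC" already present; 1 new (G)
  "TGCCC" → prefix "TG" already present; 3 new (C, C, C)
  "TGGAGCTCCT" → prefix "TGGAGC" already present; 4 new (T, C, C, T)
  "TGCGCGACCG" → prefix "TGC" already present; 7 new (G, C, G, A, C, C, G)
  "TGGAGCT" → prefix "TGGAGCT" already present; 0 new (none)
  "TGGAGCTCC" → prefix "TGGAGCTCC" already present; 0 new (none)
  "TGGAGCTCGC" → prefix "TGGAGCTC" already present; 2 new (G, C)
  "TGCGCG" → prefix "TGCGCG" already present; 0 new (none)
Total nodes = 7 + 1 + 3 + 4 + 7 + 0 + 0 + 2 + 0 = 24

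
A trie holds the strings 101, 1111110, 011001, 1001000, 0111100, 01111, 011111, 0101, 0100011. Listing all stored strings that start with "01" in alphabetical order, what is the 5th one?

Words with prefix "01", in lexicographic order: "0100011", "0101", "011001", "01111", "0111100", "011111"
Position 5: 0111100

0111100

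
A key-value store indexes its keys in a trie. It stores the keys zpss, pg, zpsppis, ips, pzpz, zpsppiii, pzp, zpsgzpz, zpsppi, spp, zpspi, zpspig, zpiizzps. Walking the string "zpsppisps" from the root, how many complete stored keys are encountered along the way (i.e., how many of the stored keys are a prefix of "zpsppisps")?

2

Traverse "zpsppisps" character by character; count nodes along the way that are marked as word ends.
Prefixes of the query that are stored words: "zpsppi", "zpsppis"
Count: 2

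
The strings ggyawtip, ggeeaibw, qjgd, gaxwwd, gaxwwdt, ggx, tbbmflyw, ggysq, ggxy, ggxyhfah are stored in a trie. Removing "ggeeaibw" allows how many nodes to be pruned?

6

Walk "ggeeaibw" from the leaf back toward the root, removing each node that no remaining word uses.
The suffix "eeaibw" (6 nodes) is used only by "ggeeaibw"; the node for "gg" still has the child "y", so pruning stops there.
Nodes removed: 6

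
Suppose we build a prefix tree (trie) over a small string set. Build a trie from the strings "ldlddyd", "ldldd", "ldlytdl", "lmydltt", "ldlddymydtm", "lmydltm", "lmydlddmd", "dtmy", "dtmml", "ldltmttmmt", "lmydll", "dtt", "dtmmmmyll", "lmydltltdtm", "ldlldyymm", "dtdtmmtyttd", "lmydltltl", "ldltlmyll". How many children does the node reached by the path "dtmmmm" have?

The children of the "dtmmmm" node are the distinct next characters among strings starting with "dtmmmm".
Distinct next characters after "dtmmmm": y.
That node has 1 child edge.

1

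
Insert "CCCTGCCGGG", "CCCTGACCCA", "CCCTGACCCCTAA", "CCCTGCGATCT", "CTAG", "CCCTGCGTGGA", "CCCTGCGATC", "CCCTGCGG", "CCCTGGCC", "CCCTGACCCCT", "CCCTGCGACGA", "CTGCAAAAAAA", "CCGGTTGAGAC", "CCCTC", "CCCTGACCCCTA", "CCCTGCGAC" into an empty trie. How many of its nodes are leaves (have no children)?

Leaves are exactly the stored words that no other stored word extends.
Those words: "CCCTC", "CCCTGACCCA", "CCCTGACCCCTAA", "CCCTGCCGGG", "CCCTGCGACGA", "CCCTGCGATCT", "CCCTGCGG", "CCCTGCGTGGA", "CCCTGGCC", "CCGGTTGAGAC", "CTAG", "CTGCAAAAAAA"
Leaf count: 12

12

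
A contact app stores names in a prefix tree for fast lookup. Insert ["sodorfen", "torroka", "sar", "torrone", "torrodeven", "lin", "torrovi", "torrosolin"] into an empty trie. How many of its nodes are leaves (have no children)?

A leaf is a node with no children — equivalently, the end of a word that is not a proper prefix of any other stored word.
Those words: "lin", "sar", "sodorfen", "torrodeven", "torroka", "torrone", "torrosolin", "torrovi"
Leaf count: 8

8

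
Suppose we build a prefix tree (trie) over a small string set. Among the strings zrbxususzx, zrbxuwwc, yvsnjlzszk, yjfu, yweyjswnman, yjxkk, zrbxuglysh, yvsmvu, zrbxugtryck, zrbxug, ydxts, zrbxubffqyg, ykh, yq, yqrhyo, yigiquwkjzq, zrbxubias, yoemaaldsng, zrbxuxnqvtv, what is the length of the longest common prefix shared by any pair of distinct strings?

Look for the deepest trie node that still has at least two words in its subtree.
"zrbxubffqyg" and "zrbxubias" agree on "zrbxub" (6 characters) before diverging; nothing deeper is shared.
Longest shared-prefix length: 6

6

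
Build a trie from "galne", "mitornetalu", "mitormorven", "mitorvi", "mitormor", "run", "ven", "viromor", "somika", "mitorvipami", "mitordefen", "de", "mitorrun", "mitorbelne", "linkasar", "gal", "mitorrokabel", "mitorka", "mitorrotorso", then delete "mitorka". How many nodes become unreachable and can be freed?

2

Walk "mitorka" from the leaf back toward the root, removing each node that no remaining word uses.
The suffix "ka" (2 nodes) is used only by "mitorka"; the node for "mitor" still has the child "n", so pruning stops there.
Nodes removed: 2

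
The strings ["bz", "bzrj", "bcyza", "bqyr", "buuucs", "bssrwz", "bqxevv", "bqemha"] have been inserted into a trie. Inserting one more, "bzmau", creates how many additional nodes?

3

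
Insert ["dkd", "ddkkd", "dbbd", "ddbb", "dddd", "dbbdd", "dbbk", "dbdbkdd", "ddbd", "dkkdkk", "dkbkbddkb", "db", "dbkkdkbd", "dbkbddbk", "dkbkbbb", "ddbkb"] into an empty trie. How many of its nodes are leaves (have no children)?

14

Leaves are exactly the stored words that no other stored word extends.
Those words: "dbbdd", "dbbk", "dbdbkdd", "dbkbddbk", "dbkkdkbd", "ddbb", "ddbd", "ddbkb", "dddd", "ddkkd", "dkbkbbb", "dkbkbddkb", "dkd", "dkkdkk"
Leaf count: 14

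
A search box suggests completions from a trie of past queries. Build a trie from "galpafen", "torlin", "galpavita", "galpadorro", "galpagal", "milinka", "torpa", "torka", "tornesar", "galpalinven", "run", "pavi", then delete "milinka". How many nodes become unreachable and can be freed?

7

After clearing the end-marker at "milinka", prune upward until reaching a node still needed by another word.
No other word shares any prefix with "milinka", so all 7 of its nodes go.
Nodes removed: 7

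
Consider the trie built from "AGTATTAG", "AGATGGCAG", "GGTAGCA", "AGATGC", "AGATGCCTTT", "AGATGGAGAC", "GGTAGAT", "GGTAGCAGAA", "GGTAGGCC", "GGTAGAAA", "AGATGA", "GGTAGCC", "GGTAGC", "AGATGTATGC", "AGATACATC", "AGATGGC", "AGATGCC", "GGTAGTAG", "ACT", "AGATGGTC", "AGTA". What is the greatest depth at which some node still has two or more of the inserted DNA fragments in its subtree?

The deepest shared node is where two words last agree before diverging.
e.g. "AGATGCC" and "AGATGCCTTT" share the prefix "AGATGCC" of length 7; no pair shares a longer one.
Longest shared-prefix length: 7

7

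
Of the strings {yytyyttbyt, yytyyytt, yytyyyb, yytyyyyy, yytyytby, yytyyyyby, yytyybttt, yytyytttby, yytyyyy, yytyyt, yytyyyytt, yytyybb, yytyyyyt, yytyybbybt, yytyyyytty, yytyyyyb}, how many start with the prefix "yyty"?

Traverse to the node for "yyty", then collect every word in that subtree.
Matches: "yytyybb", "yytyybbybt", "yytyybttt", "yytyyt", "yytyytby", "yytyyttbyt", "yytyytttby", "yytyyyb", "yytyyytt", "yytyyyy", "yytyyyyb", "yytyyyyby", "yytyyyyt", "yytyyyytt", "yytyyyytty", "yytyyyyy"
Count: 16

16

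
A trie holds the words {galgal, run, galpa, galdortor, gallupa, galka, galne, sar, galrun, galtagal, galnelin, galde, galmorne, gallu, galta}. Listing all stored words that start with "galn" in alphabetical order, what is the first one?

DFS of the "galn" subtree visits, in order: "galne", "galnelin"
Position 1: galne

galne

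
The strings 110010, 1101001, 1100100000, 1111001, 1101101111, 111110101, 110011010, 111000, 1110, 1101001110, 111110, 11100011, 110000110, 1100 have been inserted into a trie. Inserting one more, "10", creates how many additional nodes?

Walking "10" from the root, the first 1 characters ("1") follow existing edges; "0" is the first miss.
So 2 − 1 = 1 new nodes.

1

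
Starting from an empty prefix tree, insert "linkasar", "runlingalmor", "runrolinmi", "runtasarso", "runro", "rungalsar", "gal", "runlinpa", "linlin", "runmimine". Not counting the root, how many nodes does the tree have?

54

For each word, the new-node count is its length minus the longest prefix already in the trie:
  "linkasar" → 8 new (l, i, n, k, a, s, a, r)
  "runlingalmor" → 12 new (r, u, n, l, i, n, g, a, l, m, o, r)
  "runrolinmi" → prefix "run" already present; 7 new (r, o, l, i, n, m, i)
  "runtasarso" → prefix "run" already present; 7 new (t, a, s, a, r, s, o)
  "runro" → prefix "runro" already present; 0 new (none)
  "rungalsar" → prefix "run" already present; 6 new (g, a, l, s, a, r)
  "gal" → 3 new (g, a, l)
  "runlinpa" → prefix "runlin" already present; 2 new (p, a)
  "linlin" → prefix "lin" already present; 3 new (l, i, n)
  "runmimine" → prefix "run" already present; 6 new (m, i, m, i, n, e)
Total nodes = 8 + 12 + 7 + 7 + 0 + 6 + 3 + 2 + 3 + 6 = 54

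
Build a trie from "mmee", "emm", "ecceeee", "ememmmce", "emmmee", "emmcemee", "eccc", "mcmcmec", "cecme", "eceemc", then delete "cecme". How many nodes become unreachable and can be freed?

5

A node on "cecme"'s path can go only if nothing else ends at it or branches off below it.
No other word shares any prefix with "cecme", so all 5 of its nodes go.
Nodes removed: 5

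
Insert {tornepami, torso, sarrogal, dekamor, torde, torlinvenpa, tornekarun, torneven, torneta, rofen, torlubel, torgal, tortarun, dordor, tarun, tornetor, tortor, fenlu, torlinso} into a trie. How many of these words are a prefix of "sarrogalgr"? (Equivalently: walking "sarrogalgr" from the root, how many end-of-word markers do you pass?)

1

Walk "sarrogalgr" from the root; an end-of-word marker is hit whenever a stored word is a prefix of "sarrogalgr".
Prefixes of the query that are stored words: "sarrogal"
Count: 1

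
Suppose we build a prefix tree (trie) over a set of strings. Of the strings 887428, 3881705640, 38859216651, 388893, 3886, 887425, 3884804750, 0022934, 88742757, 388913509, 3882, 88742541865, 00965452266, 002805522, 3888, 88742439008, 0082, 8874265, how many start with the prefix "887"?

Traverse to the node for "887", then collect every word in that subtree.
Matches: "88742439008", "887425", "88742541865", "8874265", "88742757", "887428"
Count: 6

6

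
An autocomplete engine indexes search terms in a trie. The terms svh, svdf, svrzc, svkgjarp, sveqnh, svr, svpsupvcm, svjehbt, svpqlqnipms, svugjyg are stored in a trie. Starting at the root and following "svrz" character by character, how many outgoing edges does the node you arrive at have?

Follow the path "svrz" to its node, then look at its outgoing edges.
Characters that immediately follow "svrz" among the stored strings: {c}.
That node has 1 child edge.

1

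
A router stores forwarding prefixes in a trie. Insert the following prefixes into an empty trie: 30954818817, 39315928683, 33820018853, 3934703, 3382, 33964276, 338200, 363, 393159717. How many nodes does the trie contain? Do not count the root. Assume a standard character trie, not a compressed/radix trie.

46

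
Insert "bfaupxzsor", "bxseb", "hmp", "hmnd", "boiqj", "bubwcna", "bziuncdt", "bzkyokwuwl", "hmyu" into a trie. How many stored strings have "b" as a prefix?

6

Traverse to the node for "b", then collect every word in that subtree.
Matches: "bfaupxzsor", "boiqj", "bubwcna", "bxseb", "bziuncdt", "bzkyokwuwl"
Count: 6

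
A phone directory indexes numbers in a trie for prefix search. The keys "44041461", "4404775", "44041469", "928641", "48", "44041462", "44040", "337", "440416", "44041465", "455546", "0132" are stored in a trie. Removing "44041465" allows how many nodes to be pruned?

After clearing the end-marker at "44041465", prune upward until reaching a node still needed by another word.
The suffix "5" (1 node) is used only by "44041465"; the node for "4404146" still has the child "1", so pruning stops there.
Nodes removed: 1

1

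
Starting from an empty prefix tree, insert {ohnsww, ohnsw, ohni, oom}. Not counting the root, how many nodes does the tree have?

9

Insert word by word; a character creates a node only if that edge doesn't already exist:
  "ohnsww" → 6 new (o, h, n, s, w, w)
  "ohnsw" → prefix "ohnsw" already present; 0 new (none)
  "ohni" → prefix "ohn" already present; 1 new (i)
  "oom" → prefix "o" already present; 2 new (o, m)
Total nodes = 6 + 0 + 1 + 2 = 9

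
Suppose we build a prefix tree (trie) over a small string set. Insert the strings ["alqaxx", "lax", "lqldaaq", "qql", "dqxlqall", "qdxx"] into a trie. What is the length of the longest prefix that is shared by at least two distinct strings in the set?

The deepest shared node is where two words last agree before diverging.
"lax" and "lqldaaq" agree on "l" (1 characters) before diverging; nothing deeper is shared.
Longest shared-prefix length: 1

1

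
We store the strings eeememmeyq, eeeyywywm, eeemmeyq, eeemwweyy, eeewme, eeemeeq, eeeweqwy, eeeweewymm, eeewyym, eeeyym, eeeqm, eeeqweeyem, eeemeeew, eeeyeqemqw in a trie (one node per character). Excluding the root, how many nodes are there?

59

Count nodes per top-level branch (shared prefixes stored once):
  'e'-branch (eeemeeew, eeemeeq, eeememmeyq, eeemmeyq, eeemwweyy, eeeqm, eeeqweeyem, eeeweewymm, eeeweqwy, eeewme, eeewyym, eeeyeqemqw, eeeyym, eeeyywywm): 59 nodes
Sum: 59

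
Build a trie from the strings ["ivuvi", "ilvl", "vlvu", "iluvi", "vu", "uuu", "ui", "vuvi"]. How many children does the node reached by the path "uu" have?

Walk "uu" from the root, arriving at one node.
Characters that immediately follow "uu" among the stored strings: {u}.
That node has 1 child edge.

1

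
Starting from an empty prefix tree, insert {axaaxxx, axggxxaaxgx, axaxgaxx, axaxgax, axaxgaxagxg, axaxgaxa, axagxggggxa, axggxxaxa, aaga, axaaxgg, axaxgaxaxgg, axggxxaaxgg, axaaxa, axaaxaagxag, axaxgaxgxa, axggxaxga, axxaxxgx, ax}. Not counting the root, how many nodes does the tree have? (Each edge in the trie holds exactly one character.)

Count nodes per top-level branch (shared prefixes stored once):
  'a'-branch (aaga, ax, axaaxa, axaaxaagxag, axaaxgg, axaaxxx, axagxggggxa, axaxgax, axaxgaxa, axaxgaxagxg, axaxgaxaxgg, axaxgaxgxa, axaxgaxx, axggxaxga, axggxxaaxgg, axggxxaaxgx, axggxxaxa, axxaxxgx): 63 nodes
Sum: 63

63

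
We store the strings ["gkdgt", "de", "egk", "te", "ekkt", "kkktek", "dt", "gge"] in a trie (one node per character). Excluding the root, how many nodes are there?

Insert word by word; a character creates a node only if that edge doesn't already exist:
  "gkdgt" → 5 new (g, k, d, g, t)
  "de" → 2 new (d, e)
  "egk" → 3 new (e, g, k)
  "te" → 2 new (t, e)
  "ekkt" → prefix "e" already present; 3 new (k, k, t)
  "kkktek" → 6 new (k, k, k, t, e, k)
  "dt" → prefix "d" already present; 1 new (t)
  "gge" → prefix "g" already present; 2 new (g, e)
Total nodes = 5 + 2 + 3 + 2 + 3 + 6 + 1 + 2 = 24

24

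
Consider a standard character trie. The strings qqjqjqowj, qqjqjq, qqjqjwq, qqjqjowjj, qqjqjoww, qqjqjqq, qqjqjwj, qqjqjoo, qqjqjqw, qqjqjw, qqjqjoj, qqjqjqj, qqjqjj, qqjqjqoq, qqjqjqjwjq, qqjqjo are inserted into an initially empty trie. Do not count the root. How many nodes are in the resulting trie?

Insert word by word; a character creates a node only if that edge doesn't already exist:
  "qqjqjqowj" → 9 new (q, q, j, q, j, q, o, w, j)
  "qqjqjq" → prefix "qqjqjq" already present; 0 new (none)
  "qqjqjwq" → prefix "qqjqj" already present; 2 new (w, q)
  "qqjqjowjj" → prefix "qqjqj" already present; 4 new (o, w, j, j)
  "qqjqjoww" → prefix "qqjqjow" already present; 1 new (w)
  "qqjqjqq" → prefix "qqjqjq" already present; 1 new (q)
  "qqjqjwj" → prefix "qqjqjw" already present; 1 new (j)
  "qqjqjoo" → prefix "qqjqjo" already present; 1 new (o)
  "qqjqjqw" → prefix "qqjqjq" already present; 1 new (w)
  "qqjqjw" → prefix "qqjqjw" already present; 0 new (none)
  "qqjqjoj" → prefix "qqjqjo" already present; 1 new (j)
  "qqjqjqj" → prefix "qqjqjq" already present; 1 new (j)
  "qqjqjj" → prefix "qqjqj" already present; 1 new (j)
  "qqjqjqoq" → prefix "qqjqjqo" already present; 1 new (q)
  "qqjqjqjwjq" → prefix "qqjqjqj" already present; 3 new (w, j, q)
  "qqjqjo" → prefix "qqjqjo" already present; 0 new (none)
Total nodes = 9 + 0 + 2 + 4 + 1 + 1 + 1 + 1 + 1 + 0 + 1 + 1 + 1 + 1 + 3 + 0 = 27

27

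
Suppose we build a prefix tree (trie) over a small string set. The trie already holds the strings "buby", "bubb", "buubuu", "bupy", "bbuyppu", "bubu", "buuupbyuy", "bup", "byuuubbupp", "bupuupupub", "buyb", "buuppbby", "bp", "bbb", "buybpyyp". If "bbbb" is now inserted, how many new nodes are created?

1

Walking "bbbb" from the root, the first 3 characters ("bbb") follow existing edges; "b" is the first miss.
New nodes needed: |"bbbb"| − 3 = 4 − 3 = 1.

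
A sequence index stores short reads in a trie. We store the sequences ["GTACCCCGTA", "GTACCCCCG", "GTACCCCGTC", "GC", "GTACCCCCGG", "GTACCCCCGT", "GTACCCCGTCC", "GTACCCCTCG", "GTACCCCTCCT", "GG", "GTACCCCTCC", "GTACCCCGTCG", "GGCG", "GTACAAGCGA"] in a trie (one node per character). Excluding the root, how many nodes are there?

32

Insert word by word; a character creates a node only if that edge doesn't already exist:
  "GTACCCCGTA" → 10 new (G, T, A, C, C, C, C, G, T, A)
  "GTACCCCCG" → prefix "GTACCCC" already present; 2 new (C, G)
  "GTACCCCGTC" → prefix "GTACCCCGT" already present; 1 new (C)
  "GC" → prefix "G" already present; 1 new (C)
  "GTACCCCCGG" → prefix "GTACCCCCG" already present; 1 new (G)
  "GTACCCCCGT" → prefix "GTACCCCCG" already present; 1 new (T)
  "GTACCCCGTCC" → prefix "GTACCCCGTC" already present; 1 new (C)
  "GTACCCCTCG" → prefix "GTACCCC" already present; 3 new (T, C, G)
  "GTACCCCTCCT" → prefix "GTACCCCTC" already present; 2 new (C, T)
  "GG" → prefix "G" already present; 1 new (G)
  "GTACCCCTCC" → prefix "GTACCCCTCC" already present; 0 new (none)
  "GTACCCCGTCG" → prefix "GTACCCCGTC" already present; 1 new (G)
  "GGCG" → prefix "GG" already present; 2 new (C, G)
  "GTACAAGCGA" → prefix "GTAC" already present; 6 new (A, A, G, C, G, A)
Total nodes = 10 + 2 + 1 + 1 + 1 + 1 + 1 + 3 + 2 + 1 + 0 + 1 + 2 + 6 = 32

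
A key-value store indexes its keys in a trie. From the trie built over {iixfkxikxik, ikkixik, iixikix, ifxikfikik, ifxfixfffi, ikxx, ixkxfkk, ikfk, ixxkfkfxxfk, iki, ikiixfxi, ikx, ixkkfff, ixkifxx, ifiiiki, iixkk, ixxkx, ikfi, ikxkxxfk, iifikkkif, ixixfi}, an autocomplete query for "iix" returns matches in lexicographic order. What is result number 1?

Words with prefix "iix", in lexicographic order: "iixfkxikxik", "iixikix", "iixkk"
Position 1: iixfkxikxik

iixfkxikxik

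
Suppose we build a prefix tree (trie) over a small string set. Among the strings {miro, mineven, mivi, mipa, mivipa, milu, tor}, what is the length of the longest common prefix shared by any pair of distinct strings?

4

The deepest shared node is where two words last agree before diverging.
e.g. "mivi" and "mivipa" share the prefix "mivi" of length 4; no pair shares a longer one.
Longest shared-prefix length: 4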